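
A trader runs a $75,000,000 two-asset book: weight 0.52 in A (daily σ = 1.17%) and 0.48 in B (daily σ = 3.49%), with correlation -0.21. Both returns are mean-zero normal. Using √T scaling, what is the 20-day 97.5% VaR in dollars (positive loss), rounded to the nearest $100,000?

σ_p = √(0.52²·1.17² + 0.48²·3.49² + 2·-0.21·0.52·0.48·1.17·3.49) = 1.658%.
σ_{20d} = 1.658% × √20 = 7.415%.
z(97.5%) = 1.960.
VaR = 1.960 × 7.415% = 14.533%; on $75,000,000 that is $10,899,750.

$10,900,000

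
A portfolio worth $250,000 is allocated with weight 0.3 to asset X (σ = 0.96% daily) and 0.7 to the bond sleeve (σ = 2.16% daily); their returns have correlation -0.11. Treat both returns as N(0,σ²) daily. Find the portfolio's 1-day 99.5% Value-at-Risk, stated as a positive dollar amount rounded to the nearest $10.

$9,710

σ_p² = 0.3²·0.96² + 0.7²·2.16² + 2·-0.11·0.3·0.7·0.96·2.16 = 2.2733 (%²).
σ_p = √2.2733 = 1.508%.
At 99.5%, z = 2.576.
VaR = 2.576 × 1.508% = 3.885%; on $250,000 that is $9,712.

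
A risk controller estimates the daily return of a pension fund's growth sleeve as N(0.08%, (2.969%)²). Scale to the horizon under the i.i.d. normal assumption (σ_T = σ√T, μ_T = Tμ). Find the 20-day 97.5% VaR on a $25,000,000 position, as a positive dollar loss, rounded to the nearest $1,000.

$6,106,000

At 97.5%, z = 1.960.
σ_{20d} = 2.969% × √20 = 13.278%; μ_{20d} = 20 × 0.08% = 1.600%.
VaR = −(1.600%) + 1.960 × 13.278% = 24.425%.
On $25,000,000: 0.24425 × $25,000,000 = $6,106,250.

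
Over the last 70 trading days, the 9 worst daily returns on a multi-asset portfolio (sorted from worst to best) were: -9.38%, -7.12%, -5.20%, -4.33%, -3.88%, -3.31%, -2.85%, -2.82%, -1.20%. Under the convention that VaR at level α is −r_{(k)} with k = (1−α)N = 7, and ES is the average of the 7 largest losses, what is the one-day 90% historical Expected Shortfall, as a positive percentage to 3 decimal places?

5.153%

The 7 worst returns sum to -36.07%.
ES = −(-36.07%) / 7 = 5.1528…% ≈ 5.153%.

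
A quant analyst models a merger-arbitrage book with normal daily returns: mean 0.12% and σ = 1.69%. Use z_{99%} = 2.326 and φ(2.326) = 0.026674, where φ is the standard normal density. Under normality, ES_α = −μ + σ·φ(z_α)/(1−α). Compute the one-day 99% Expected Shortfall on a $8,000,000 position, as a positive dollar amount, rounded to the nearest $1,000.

Tail multiplier: φ(z)/(1−α) = 0.026674 / 0.01 = 2.667.
ES = −(0.12%) + 1.69% × 2.667 = 4.387%.
On $8,000,000: 0.04387 × $8,000,000 = $350,960.

$351,000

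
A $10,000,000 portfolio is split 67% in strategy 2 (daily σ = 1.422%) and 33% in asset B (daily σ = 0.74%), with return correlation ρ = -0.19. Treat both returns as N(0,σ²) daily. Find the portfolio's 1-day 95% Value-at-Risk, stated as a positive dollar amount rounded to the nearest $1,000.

σ_p² = 0.67²·1.422² + 0.33²·0.74² + 2·-0.19·0.67·0.33·1.422·0.74 = 0.8789 (%²).
σ_p = √0.8789 = 0.938%.
At 95%, z = 1.645.
VaR = 1.645 × 0.938% = 1.543%; on $10,000,000 that is $154,300.

$154,000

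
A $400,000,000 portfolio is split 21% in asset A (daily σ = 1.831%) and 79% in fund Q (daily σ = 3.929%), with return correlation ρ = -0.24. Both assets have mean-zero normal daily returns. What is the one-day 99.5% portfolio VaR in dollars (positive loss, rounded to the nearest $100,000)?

$31,300,000

σ_p² = 0.21²·1.831² + 0.79²·3.929² + 2·-0.24·0.21·0.79·1.831·3.929 = 9.2092 (%²).
σ_p = √9.2092 = 3.035%.
At 99.5%, z = 2.576.
VaR = 2.576 × 3.035% = 7.818%; on $400,000,000 that is $31,272,000.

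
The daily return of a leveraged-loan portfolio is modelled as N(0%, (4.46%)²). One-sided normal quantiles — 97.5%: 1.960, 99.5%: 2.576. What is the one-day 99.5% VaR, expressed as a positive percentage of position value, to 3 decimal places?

VaR = z·σ = 2.576 × 4.46% = 11.489%.

11.489%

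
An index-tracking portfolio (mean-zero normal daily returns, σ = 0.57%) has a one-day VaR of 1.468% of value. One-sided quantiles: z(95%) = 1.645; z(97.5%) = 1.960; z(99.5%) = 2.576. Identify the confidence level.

Implied z = VaR/σ = 1.468 / 0.57 = 2.575.
This matches z(99.5%) = 2.576.

99.5%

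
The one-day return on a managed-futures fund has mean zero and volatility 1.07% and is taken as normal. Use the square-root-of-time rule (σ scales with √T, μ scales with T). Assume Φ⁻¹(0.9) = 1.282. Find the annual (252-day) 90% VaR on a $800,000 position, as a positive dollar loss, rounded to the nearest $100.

$174,200

σ_{252d} = 1.07% × √252 = 16.986%.
VaR = 1.282 × 16.986% = 21.776%.
On $800,000: 0.21776 × $800,000 = $174,208.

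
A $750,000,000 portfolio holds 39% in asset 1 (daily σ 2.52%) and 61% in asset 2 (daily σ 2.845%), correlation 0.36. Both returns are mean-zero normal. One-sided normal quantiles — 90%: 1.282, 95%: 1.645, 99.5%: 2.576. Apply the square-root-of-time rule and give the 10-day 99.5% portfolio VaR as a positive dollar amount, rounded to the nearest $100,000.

$139,400,000

σ_p = √(0.39²·2.52² + 0.61²·2.845² + 2·0.36·0.39·0.61·2.52·2.845) = 2.282%.
σ_{10d} = 2.282% × √10 = 7.216%.
VaR = 2.576 × 7.216% = 18.588%; on $750,000,000 that is $139,410,000.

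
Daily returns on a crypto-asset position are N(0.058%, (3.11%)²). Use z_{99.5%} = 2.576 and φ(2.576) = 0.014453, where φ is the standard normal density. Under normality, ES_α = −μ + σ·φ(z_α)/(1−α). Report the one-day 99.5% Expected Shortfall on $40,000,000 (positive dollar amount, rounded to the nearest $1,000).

Tail multiplier: φ(z)/(1−α) = 0.014453 / 0.005 = 2.891.
ES = −(0.058%) + 3.11% × 2.891 = 8.933%.
On $40,000,000: 0.08933 × $40,000,000 = $3,573,200.

$3,573,000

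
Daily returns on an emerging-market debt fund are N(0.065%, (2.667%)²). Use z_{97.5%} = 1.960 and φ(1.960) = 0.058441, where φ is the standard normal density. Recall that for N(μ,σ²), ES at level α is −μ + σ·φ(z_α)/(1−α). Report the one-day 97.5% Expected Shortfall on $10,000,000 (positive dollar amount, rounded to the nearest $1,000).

$617,000

Tail multiplier: φ(z)/(1−α) = 0.058441 / 0.025 = 2.338.
ES = −(0.065%) + 2.667% × 2.338 = 6.170%.
On $10,000,000: 0.06170 × $10,000,000 = $617,000.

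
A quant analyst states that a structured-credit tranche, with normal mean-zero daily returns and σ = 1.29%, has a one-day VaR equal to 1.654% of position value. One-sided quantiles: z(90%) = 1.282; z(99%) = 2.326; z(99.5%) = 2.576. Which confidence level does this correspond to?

Implied z = VaR/σ = 1.654 / 1.29 = 1.282.
This matches z(90%) = 1.282.

90%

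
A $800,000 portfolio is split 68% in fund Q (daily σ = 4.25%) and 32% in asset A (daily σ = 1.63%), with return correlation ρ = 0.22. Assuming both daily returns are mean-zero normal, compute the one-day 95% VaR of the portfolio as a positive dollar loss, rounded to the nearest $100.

$40,100

σ_p² = 0.68²·4.25² + 0.32²·1.63² + 2·0.22·0.68·0.32·4.25·1.63 = 9.2874 (%²).
σ_p = √9.2874 = 3.048%.
At 95%, z = 1.645.
VaR = 1.645 × 3.048% = 5.014%; on $800,000 that is $40,112.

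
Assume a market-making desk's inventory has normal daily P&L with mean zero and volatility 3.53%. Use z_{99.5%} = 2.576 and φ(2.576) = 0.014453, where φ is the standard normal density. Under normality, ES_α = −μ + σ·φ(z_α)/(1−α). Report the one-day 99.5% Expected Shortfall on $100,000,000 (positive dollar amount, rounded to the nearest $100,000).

Tail multiplier: φ(z)/(1−α) = 0.014453 / 0.005 = 2.891.
ES = 3.53% × 2.891 = 10.205%.
On $100,000,000: 0.10205 × $100,000,000 = $10,205,000.

$10,200,000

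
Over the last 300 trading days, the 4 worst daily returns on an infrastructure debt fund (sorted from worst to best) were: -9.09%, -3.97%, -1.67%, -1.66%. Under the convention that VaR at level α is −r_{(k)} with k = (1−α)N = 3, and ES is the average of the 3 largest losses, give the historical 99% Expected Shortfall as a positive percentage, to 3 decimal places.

The 3 worst returns sum to -14.73%.
ES = −(-14.73%) / 3 = 4.91% ≈ 4.910%.

4.910%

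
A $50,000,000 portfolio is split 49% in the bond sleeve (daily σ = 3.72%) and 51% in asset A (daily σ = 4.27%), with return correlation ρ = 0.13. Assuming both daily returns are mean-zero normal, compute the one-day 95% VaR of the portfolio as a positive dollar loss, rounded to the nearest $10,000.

σ_p² = 0.49²·3.72² + 0.51²·4.27² + 2·0.13·0.49·0.51·3.72·4.27 = 9.0971 (%²).
σ_p = √9.0971 = 3.016%.
At 95%, z = 1.645.
VaR = 1.645 × 3.016% = 4.961%; on $50,000,000 that is $2,480,500.

$2,480,000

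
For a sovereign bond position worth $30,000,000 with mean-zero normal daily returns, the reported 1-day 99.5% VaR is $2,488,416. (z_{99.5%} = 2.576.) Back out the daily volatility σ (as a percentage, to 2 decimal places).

3.22%

VaR as a fraction: $2,488,416 / $30,000,000 = 8.295%.
σ = VaR / z = 8.295% / 2.576 = 3.220%.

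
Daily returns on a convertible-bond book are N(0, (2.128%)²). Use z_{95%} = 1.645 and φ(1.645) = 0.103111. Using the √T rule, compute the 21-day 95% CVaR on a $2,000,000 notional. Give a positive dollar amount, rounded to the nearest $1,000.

$402,000

σ_{21d} = 2.128% × √21 = 9.752%.
ES multiplier = φ(z)/(1−α) = 0.103111/0.05 = 2.062.
ES = 9.752% × 2.062 = 20.109%; on $2,000,000: $402,180.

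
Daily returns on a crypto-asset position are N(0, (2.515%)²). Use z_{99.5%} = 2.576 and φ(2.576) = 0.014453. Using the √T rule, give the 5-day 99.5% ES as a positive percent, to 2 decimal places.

16.26%

σ_{5d} = 2.515% × √5 = 5.624%.
ES multiplier = φ(z)/(1−α) = 0.014453/0.005 = 2.891.
ES = 5.624% × 2.891 = 16.259%.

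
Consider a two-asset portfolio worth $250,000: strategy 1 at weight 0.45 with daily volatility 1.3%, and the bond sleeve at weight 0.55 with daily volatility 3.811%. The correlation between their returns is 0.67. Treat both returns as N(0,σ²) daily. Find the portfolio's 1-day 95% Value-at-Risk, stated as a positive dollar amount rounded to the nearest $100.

σ_p² = 0.45²·1.3² + 0.55²·3.811² + 2·0.67·0.45·0.55·1.3·3.811 = 6.3787 (%²).
σ_p = √6.3787 = 2.526%.
At 95%, z = 1.645.
VaR = 1.645 × 2.526% = 4.155%; on $250,000 that is $10,388.

$10,400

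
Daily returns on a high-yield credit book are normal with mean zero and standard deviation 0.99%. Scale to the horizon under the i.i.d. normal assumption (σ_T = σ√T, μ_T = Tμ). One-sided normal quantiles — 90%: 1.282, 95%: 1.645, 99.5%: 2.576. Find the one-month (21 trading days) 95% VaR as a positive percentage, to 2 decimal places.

7.46%

σ_{21d} = 0.99% × √21 = 4.537%.
VaR = 1.645 × 4.537% = 7.463%.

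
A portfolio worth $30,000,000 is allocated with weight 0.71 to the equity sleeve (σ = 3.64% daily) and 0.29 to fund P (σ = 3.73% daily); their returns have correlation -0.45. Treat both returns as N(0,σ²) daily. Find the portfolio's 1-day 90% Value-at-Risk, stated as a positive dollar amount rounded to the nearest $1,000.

$888,000

σ_p² = 0.71²·3.64² + 0.29²·3.73² + 2·-0.45·0.71·0.29·3.64·3.73 = 5.3332 (%²).
σ_p = √5.3332 = 2.309%.
At 90%, z = 1.282.
VaR = 1.282 × 2.309% = 2.960%; on $30,000,000 that is $888,000.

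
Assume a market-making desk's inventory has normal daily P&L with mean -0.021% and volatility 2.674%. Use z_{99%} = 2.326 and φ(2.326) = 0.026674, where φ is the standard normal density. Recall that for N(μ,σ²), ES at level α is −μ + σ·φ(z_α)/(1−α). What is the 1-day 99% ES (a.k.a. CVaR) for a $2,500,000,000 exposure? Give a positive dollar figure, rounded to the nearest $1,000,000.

$179,000,000

Tail multiplier: φ(z)/(1−α) = 0.026674 / 0.01 = 2.667.
ES = −(-0.021%) + 2.674% × 2.667 = 7.153%.
On $2,500,000,000: 0.07153 × $2,500,000,000 = $178,825,000.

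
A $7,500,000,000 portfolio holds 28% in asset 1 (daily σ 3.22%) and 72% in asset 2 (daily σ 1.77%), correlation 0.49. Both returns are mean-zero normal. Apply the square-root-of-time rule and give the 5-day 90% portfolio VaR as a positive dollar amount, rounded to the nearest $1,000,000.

σ_p = √(0.28²·3.22² + 0.72²·1.77² + 2·0.49·0.28·0.72·3.22·1.77) = 1.888%.
σ_{5d} = 1.888% × √5 = 4.222%.
z(90%) = 1.282.
VaR = 1.282 × 4.222% = 5.413%; on $7,500,000,000 that is $405,975,000.

$406,000,000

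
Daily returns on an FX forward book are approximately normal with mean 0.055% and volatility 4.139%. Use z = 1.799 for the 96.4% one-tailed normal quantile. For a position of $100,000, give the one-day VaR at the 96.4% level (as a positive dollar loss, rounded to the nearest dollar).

$7,391

VaR = −μ + z·σ = −(0.055%) + 1.799 × 4.139% = 7.391%.
On $100,000: 0.07391 × $100,000 = $7,391.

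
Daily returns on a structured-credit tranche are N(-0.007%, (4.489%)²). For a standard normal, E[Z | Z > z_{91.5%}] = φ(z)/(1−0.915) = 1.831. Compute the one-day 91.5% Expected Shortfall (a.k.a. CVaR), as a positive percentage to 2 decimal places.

ES = −(-0.007%) + 4.489% × 1.831 = 8.226%.

8.23%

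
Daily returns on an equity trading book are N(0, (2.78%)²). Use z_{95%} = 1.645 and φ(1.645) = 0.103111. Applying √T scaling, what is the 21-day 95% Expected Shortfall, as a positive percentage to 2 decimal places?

26.27%

σ_{21d} = 2.78% × √21 = 12.740%.
ES multiplier = φ(z)/(1−α) = 0.103111/0.05 = 2.062.
ES = 12.740% × 2.062 = 26.270%.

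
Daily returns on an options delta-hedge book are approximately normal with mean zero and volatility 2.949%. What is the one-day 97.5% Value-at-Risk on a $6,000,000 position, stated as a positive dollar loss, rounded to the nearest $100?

At 97.5% one-sided, z = 1.960.
VaR = z·σ = 1.960 × 2.949% = 5.780%.
On $6,000,000: 0.05780 × $6,000,000 = $346,800.

$346,800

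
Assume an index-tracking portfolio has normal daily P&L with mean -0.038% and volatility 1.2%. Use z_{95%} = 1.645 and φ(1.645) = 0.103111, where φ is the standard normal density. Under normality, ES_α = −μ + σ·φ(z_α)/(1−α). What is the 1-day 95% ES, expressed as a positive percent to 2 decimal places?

Tail multiplier: φ(z)/(1−α) = 0.103111 / 0.05 = 2.062.
ES = −(-0.038%) + 1.2% × 2.062 = 2.512%.

2.51%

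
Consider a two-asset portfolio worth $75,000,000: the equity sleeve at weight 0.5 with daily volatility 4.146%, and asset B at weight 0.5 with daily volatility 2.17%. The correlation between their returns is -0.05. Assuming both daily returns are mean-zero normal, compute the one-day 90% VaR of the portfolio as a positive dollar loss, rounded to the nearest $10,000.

$2,200,000

σ_p² = 0.5²·4.146² + 0.5²·2.17² + 2·-0.05·0.5·0.5·4.146·2.17 = 5.2496 (%²).
σ_p = √5.2496 = 2.291%.
At 90%, z = 1.282.
VaR = 1.282 × 2.291% = 2.937%; on $75,000,000 that is $2,202,750.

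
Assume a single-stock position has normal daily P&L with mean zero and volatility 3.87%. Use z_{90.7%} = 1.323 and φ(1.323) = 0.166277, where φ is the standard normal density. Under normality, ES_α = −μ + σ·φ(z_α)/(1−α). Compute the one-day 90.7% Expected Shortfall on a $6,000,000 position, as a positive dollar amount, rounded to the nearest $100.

Tail multiplier: φ(z)/(1−α) = 0.166277 / 0.093 = 1.788.
ES = 3.87% × 1.788 = 6.920%.
On $6,000,000: 0.06920 × $6,000,000 = $415,200.

$415,200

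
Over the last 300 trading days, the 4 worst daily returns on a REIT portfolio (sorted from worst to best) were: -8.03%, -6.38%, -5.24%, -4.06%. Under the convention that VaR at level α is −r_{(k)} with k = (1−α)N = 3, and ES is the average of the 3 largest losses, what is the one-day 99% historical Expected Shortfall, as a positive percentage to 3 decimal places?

6.550%

The 3 worst returns sum to -19.65%.
ES = −(-19.65%) / 3 = 6.55% ≈ 6.550%.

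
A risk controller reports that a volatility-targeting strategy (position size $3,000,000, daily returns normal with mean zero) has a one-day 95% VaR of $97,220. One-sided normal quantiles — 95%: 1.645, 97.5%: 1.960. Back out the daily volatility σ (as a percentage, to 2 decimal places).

VaR as a fraction: $97,220 / $3,000,000 = 3.241%.
σ = VaR / z = 3.241% / 1.645 = 1.970%.

1.97%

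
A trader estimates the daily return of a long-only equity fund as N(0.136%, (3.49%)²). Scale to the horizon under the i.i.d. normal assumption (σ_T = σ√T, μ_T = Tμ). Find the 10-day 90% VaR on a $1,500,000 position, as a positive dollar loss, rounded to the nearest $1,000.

At 90%, z = 1.282.
σ_{10d} = 3.49% × √10 = 11.036%; μ_{10d} = 10 × 0.136% = 1.360%.
VaR = −(1.360%) + 1.282 × 11.036% = 12.788%.
On $1,500,000: 0.12788 × $1,500,000 = $191,820.

$192,000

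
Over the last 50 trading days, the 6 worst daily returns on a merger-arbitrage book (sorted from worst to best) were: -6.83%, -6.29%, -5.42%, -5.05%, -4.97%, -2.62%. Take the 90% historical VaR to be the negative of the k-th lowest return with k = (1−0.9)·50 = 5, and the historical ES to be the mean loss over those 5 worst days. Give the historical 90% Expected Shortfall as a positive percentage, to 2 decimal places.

5.71%

The 5 worst returns sum to -28.56%.
ES = −(-28.56%) / 5 = 5.712% ≈ 5.71%.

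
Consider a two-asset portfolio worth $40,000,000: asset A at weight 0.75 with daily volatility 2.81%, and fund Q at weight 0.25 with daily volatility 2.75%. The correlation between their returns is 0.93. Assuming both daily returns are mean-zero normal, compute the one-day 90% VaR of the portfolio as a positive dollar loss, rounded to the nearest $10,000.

$1,410,000

σ_p² = 0.75²·2.81² + 0.25²·2.75² + 2·0.93·0.75·0.25·2.81·2.75 = 7.6092 (%²).
σ_p = √7.6092 = 2.758%.
At 90%, z = 1.282.
VaR = 1.282 × 2.758% = 3.536%; on $40,000,000 that is $1,414,400.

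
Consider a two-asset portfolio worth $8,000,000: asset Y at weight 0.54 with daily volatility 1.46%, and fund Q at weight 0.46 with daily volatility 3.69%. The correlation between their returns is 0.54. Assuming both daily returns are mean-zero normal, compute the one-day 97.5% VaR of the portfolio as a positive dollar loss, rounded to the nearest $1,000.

$349,000

σ_p² = 0.54²·1.46² + 0.46²·3.69² + 2·0.54·0.54·0.46·1.46·3.69 = 4.9480 (%²).
σ_p = √4.9480 = 2.224%.
At 97.5%, z = 1.960.
VaR = 1.960 × 2.224% = 4.359%; on $8,000,000 that is $348,720.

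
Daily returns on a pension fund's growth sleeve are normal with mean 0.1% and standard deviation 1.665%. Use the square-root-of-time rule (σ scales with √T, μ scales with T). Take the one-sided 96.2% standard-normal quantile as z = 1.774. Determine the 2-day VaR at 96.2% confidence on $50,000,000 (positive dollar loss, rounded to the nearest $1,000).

σ_{2d} = 1.665% × √2 = 2.355%; μ_{2d} = 2 × 0.1% = 0.200%.
VaR = −(0.200%) + 1.774 × 2.355% = 3.978%.
On $50,000,000: 0.03978 × $50,000,000 = $1,989,000.

$1,989,000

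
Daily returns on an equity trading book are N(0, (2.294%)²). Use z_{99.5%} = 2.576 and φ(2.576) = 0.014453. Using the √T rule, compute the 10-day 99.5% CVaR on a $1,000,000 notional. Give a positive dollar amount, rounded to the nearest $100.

σ_{10d} = 2.294% × √10 = 7.254%.
ES multiplier = φ(z)/(1−α) = 0.014453/0.005 = 2.891.
ES = 7.254% × 2.891 = 20.971%; on $1,000,000: $209,710.

$209,700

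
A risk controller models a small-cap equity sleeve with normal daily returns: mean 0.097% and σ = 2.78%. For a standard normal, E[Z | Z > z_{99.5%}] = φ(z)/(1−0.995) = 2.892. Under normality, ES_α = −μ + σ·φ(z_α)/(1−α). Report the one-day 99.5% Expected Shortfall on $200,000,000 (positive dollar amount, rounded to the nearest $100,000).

$15,900,000

ES = −(0.097%) + 2.78% × 2.892 = 7.943%.
On $200,000,000: 0.07943 × $200,000,000 = $15,886,000.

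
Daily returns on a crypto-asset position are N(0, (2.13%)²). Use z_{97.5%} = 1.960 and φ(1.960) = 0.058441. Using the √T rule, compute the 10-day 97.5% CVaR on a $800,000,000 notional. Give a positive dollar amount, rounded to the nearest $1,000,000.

$126,000,000

σ_{10d} = 2.13% × √10 = 6.736%.
ES multiplier = φ(z)/(1−α) = 0.058441/0.025 = 2.338.
ES = 6.736% × 2.338 = 15.749%; on $800,000,000: $125,992,000.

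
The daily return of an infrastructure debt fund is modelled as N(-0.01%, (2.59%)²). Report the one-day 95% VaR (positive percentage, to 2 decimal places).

4.27%

At 95% one-sided, z = 1.645.
VaR = −μ + z·σ = −(-0.01%) + 1.645 × 2.59% = 4.271%.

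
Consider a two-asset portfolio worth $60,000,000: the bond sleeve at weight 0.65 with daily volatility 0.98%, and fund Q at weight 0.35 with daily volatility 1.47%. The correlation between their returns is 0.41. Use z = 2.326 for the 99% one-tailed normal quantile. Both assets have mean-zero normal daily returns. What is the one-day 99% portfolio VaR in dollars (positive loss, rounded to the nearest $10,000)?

σ_p² = 0.65²·0.98² + 0.35²·1.47² + 2·0.41·0.65·0.35·0.98·1.47 = 0.9392 (%²).
σ_p = √0.9392 = 0.969%.
VaR = 2.326 × 0.969% = 2.254%; on $60,000,000 that is $1,352,400.

$1,350,000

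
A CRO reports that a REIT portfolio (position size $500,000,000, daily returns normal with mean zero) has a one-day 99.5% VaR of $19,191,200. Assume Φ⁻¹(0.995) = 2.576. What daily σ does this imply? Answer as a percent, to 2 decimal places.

1.49%

VaR as a fraction: $19,191,200 / $500,000,000 = 3.838%.
σ = VaR / z = 3.838% / 2.576 = 1.490%.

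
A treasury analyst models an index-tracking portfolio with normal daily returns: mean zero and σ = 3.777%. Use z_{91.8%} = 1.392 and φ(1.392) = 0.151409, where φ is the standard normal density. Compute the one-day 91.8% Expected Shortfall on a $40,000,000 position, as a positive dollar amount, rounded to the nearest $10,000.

Tail multiplier: φ(z)/(1−α) = 0.151409 / 0.082 = 1.846.
ES = 3.777% × 1.846 = 6.972%.
On $40,000,000: 0.06972 × $40,000,000 = $2,788,800.

$2,790,000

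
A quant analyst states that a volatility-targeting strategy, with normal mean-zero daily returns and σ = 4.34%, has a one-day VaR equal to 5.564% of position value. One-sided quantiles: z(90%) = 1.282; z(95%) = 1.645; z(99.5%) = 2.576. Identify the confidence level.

Implied z = VaR/σ = 5.564 / 4.34 = 1.282.
This matches z(90%) = 1.282.

90%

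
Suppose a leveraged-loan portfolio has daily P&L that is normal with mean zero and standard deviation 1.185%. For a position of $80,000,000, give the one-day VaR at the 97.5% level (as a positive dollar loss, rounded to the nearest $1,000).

$1,858,000

At 97.5% one-sided, z = 1.960.
VaR = z·σ = 1.960 × 1.185% = 2.323%.
On $80,000,000: 0.02323 × $80,000,000 = $1,858,400.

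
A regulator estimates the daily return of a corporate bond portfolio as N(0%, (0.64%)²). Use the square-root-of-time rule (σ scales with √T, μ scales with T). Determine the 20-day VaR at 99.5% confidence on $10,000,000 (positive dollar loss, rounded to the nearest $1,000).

At 99.5%, z = 2.576.
σ_{20d} = 0.64% × √20 = 2.862%.
VaR = 2.576 × 2.862% = 7.373%.
On $10,000,000: 0.07373 × $10,000,000 = $737,300.

$737,000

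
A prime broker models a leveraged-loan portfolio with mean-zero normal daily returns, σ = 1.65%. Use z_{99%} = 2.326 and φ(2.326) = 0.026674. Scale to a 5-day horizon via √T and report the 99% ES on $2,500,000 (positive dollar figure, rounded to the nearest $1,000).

σ_{5d} = 1.65% × √5 = 3.690%.
ES multiplier = φ(z)/(1−α) = 0.026674/0.01 = 2.667.
ES = 3.690% × 2.667 = 9.841%; on $2,500,000: $246,025.

$246,000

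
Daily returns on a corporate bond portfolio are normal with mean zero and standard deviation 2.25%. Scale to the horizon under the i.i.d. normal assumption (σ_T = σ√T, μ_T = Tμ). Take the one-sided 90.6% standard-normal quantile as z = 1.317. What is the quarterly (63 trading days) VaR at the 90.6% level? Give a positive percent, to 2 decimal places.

23.52%

σ_{63d} = 2.25% × √63 = 17.859%.
VaR = 1.317 × 17.859% = 23.520%.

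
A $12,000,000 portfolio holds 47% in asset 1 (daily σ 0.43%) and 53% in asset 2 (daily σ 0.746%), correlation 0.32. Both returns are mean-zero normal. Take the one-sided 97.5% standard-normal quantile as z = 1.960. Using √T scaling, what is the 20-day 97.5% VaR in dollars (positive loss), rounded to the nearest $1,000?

$524,000

σ_p = √(0.47²·0.43² + 0.53²·0.746² + 2·0.32·0.47·0.53·0.43·0.746) = 0.498%.
σ_{20d} = 0.498% × √20 = 2.227%.
VaR = 1.960 × 2.227% = 4.365%; on $12,000,000 that is $523,800.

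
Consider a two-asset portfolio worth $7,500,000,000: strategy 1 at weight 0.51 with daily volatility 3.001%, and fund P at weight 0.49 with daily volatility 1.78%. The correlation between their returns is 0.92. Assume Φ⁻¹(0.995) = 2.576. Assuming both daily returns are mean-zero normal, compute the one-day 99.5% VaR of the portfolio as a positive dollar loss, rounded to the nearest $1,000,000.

σ_p² = 0.51²·3.001² + 0.49²·1.78² + 2·0.92·0.51·0.49·3.001·1.78 = 5.5594 (%²).
σ_p = √5.5594 = 2.358%.
VaR = 2.576 × 2.358% = 6.074%; on $7,500,000,000 that is $455,550,000.

$456,000,000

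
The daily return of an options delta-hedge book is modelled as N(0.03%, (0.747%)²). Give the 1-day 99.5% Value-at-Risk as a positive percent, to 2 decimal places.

1.89%

At 99.5% one-sided, z = 2.576.
VaR = −μ + z·σ = −(0.03%) + 2.576 × 0.747% = 1.894%.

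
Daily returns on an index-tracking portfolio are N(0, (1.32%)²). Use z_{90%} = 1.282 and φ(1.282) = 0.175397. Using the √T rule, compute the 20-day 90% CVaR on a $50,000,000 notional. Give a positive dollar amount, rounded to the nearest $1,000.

$5,177,000

σ_{20d} = 1.32% × √20 = 5.903%.
ES multiplier = φ(z)/(1−α) = 0.175397/0.1 = 1.754.
ES = 5.903% × 1.754 = 10.354%; on $50,000,000: $5,177,000.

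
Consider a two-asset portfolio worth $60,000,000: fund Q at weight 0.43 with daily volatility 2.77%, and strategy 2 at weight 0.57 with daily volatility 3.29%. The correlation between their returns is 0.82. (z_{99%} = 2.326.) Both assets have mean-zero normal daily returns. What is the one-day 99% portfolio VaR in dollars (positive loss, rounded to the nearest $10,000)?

σ_p² = 0.43²·2.77² + 0.57²·3.29² + 2·0.82·0.43·0.57·2.77·3.29 = 8.5987 (%²).
σ_p = √8.5987 = 2.932%.
VaR = 2.326 × 2.932% = 6.820%; on $60,000,000 that is $4,092,000.

$4,090,000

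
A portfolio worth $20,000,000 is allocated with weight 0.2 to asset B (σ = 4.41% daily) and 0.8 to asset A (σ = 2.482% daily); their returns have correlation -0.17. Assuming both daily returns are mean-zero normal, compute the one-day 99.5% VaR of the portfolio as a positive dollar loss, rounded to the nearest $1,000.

$1,046,000

σ_p² = 0.2²·4.41² + 0.8²·2.482² + 2·-0.17·0.2·0.8·4.41·2.482 = 4.1251 (%²).
σ_p = √4.1251 = 2.031%.
At 99.5%, z = 2.576.
VaR = 2.576 × 2.031% = 5.232%; on $20,000,000 that is $1,046,400.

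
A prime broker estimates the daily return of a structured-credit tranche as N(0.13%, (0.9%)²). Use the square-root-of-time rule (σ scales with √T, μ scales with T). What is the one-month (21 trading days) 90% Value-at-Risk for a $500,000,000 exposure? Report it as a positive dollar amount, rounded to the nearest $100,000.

At 90%, z = 1.282.
σ_{21d} = 0.9% × √21 = 4.124%; μ_{21d} = 21 × 0.13% = 2.730%.
VaR = −(2.730%) + 1.282 × 4.124% = 2.557%.
On $500,000,000: 0.02557 × $500,000,000 = $12,785,000.

$12,800,000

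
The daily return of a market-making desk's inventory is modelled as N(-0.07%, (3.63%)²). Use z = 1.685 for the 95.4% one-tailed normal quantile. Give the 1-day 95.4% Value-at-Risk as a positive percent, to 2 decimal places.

VaR = −μ + z·σ = −(-0.07%) + 1.685 × 3.63% = 6.187%.

6.19%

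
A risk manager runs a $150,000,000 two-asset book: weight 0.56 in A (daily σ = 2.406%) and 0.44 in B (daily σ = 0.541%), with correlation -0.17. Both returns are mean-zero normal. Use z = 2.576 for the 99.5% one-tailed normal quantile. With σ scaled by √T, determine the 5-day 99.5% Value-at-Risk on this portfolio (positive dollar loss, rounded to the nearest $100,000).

$11,500,000

σ_p = √(0.56²·2.406² + 0.44²·0.541² + 2·-0.17·0.56·0.44·2.406·0.541) = 1.328%.
σ_{5d} = 1.328% × √5 = 2.969%.
VaR = 2.576 × 2.969% = 7.648%; on $150,000,000 that is $11,472,000.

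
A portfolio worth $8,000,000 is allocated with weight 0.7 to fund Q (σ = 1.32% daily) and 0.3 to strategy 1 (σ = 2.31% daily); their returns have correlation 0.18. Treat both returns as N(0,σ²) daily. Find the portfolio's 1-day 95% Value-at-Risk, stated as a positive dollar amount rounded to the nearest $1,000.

σ_p² = 0.7²·1.32² + 0.3²·2.31² + 2·0.18·0.7·0.3·1.32·2.31 = 1.5645 (%²).
σ_p = √1.5645 = 1.251%.
At 95%, z = 1.645.
VaR = 1.645 × 1.251% = 2.058%; on $8,000,000 that is $164,640.

$165,000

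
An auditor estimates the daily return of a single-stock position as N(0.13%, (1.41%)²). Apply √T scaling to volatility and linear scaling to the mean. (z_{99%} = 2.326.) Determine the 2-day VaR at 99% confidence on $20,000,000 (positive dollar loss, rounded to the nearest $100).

σ_{2d} = 1.41% × √2 = 1.994%; μ_{2d} = 2 × 0.13% = 0.260%.
VaR = −(0.260%) + 2.326 × 1.994% = 4.378%.
On $20,000,000: 0.04378 × $20,000,000 = $875,600.

$875,600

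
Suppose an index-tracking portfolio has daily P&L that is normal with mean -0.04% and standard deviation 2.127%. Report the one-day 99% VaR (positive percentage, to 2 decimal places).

At 99% one-sided, z = 2.326.
VaR = −μ + z·σ = −(-0.04%) + 2.326 × 2.127% = 4.987%.

4.99%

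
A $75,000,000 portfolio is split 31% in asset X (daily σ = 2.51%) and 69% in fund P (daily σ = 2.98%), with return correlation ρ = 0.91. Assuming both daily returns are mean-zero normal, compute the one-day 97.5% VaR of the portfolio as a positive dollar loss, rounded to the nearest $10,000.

σ_p² = 0.31²·2.51² + 0.69²·2.98² + 2·0.91·0.31·0.69·2.51·2.98 = 7.7453 (%²).
σ_p = √7.7453 = 2.783%.
At 97.5%, z = 1.960.
VaR = 1.960 × 2.783% = 5.455%; on $75,000,000 that is $4,091,250.

$4,090,000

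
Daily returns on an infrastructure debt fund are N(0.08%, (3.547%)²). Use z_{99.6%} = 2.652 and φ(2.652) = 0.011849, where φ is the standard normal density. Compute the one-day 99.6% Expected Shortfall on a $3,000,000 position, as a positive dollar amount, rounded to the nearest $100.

Tail multiplier: φ(z)/(1−α) = 0.011849 / 0.004 = 2.962.
ES = −(0.08%) + 3.547% × 2.962 = 10.426%.
On $3,000,000: 0.10426 × $3,000,000 = $312,780.

$312,800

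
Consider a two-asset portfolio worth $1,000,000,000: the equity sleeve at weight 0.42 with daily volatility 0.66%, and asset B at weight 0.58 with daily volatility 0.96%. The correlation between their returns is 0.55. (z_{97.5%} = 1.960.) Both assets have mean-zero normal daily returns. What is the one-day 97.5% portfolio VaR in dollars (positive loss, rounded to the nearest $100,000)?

$14,600,000

σ_p² = 0.42²·0.66² + 0.58²·0.96² + 2·0.55·0.42·0.58·0.66·0.96 = 0.5566 (%²).
σ_p = √0.5566 = 0.746%.
VaR = 1.960 × 0.746% = 1.462%; on $1,000,000,000 that is $14,620,000.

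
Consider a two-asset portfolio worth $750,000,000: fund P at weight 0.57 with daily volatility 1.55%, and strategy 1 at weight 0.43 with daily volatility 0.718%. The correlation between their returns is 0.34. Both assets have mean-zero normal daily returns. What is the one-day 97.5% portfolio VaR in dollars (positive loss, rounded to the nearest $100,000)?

$15,100,000

σ_p² = 0.57²·1.55² + 0.43²·0.718² + 2·0.34·0.57·0.43·1.55·0.718 = 1.0614 (%²).
σ_p = √1.0614 = 1.030%.
At 97.5%, z = 1.960.
VaR = 1.960 × 1.030% = 2.019%; on $750,000,000 that is $15,142,500.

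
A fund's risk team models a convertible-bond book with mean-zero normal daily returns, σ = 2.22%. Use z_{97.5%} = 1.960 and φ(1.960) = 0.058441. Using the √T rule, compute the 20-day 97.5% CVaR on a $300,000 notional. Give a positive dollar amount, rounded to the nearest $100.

$69,600

σ_{20d} = 2.22% × √20 = 9.928%.
ES multiplier = φ(z)/(1−α) = 0.058441/0.025 = 2.338.
ES = 9.928% × 2.338 = 23.212%; on $300,000: $69,636.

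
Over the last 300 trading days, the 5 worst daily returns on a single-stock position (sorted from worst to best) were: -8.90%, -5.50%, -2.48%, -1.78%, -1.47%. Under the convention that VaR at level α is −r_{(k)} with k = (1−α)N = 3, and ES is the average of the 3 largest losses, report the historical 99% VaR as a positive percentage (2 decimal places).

k = 3; the 3rd lowest return is -2.48%, so VaR = 2.48%.

2.48%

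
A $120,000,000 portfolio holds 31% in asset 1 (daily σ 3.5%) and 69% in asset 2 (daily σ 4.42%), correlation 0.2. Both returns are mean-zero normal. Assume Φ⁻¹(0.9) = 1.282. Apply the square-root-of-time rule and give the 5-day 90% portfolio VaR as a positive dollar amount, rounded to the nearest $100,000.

σ_p = √(0.31²·3.5² + 0.69²·4.42² + 2·0.2·0.31·0.69·3.5·4.42) = 3.435%.
σ_{5d} = 3.435% × √5 = 7.681%.
VaR = 1.282 × 7.681% = 9.847%; on $120,000,000 that is $11,816,400.

$11,800,000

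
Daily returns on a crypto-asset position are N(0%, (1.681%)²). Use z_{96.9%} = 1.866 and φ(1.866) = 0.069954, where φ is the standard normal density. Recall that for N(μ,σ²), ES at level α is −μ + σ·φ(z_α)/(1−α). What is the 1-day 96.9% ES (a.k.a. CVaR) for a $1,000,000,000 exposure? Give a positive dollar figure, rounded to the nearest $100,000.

Tail multiplier: φ(z)/(1−α) = 0.069954 / 0.031 = 2.257.
ES = 1.681% × 2.257 = 3.794%.
On $1,000,000,000: 0.03794 × $1,000,000,000 = $37,940,000.

$37,900,000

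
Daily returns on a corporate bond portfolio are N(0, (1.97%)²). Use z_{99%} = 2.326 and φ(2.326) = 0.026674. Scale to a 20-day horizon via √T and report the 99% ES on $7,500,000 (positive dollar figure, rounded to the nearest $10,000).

$1,760,000

σ_{20d} = 1.97% × √20 = 8.810%.
ES multiplier = φ(z)/(1−α) = 0.026674/0.01 = 2.667.
ES = 8.810% × 2.667 = 23.496%; on $7,500,000: $1,762,200.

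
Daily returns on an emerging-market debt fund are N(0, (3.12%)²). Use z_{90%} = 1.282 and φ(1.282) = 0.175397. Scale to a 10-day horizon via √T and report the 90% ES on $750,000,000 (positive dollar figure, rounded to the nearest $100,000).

σ_{10d} = 3.12% × √10 = 9.866%.
ES multiplier = φ(z)/(1−α) = 0.175397/0.1 = 1.754.
ES = 9.866% × 1.754 = 17.305%; on $750,000,000: $129,787,500.

$129,800,000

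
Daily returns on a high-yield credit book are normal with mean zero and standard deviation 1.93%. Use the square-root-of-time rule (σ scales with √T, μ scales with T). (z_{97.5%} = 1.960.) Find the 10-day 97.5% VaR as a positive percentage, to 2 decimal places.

σ_{10d} = 1.93% × √10 = 6.103%.
VaR = 1.960 × 6.103% = 11.962%.

11.96%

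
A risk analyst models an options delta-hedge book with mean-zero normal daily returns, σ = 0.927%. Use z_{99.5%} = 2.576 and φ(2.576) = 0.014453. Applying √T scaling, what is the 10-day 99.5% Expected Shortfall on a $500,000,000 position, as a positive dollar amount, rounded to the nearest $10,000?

$42,370,000

σ_{10d} = 0.927% × √10 = 2.931%.
ES multiplier = φ(z)/(1−α) = 0.014453/0.005 = 2.891.
ES = 2.931% × 2.891 = 8.474%; on $500,000,000: $42,370,000.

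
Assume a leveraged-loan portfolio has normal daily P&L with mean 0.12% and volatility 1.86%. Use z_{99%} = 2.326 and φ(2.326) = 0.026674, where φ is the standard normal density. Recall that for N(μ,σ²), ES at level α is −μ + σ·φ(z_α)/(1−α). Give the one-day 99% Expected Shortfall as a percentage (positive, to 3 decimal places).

4.841%

Tail multiplier: φ(z)/(1−α) = 0.026674 / 0.01 = 2.667.
ES = −(0.12%) + 1.86% × 2.667 = 4.841%.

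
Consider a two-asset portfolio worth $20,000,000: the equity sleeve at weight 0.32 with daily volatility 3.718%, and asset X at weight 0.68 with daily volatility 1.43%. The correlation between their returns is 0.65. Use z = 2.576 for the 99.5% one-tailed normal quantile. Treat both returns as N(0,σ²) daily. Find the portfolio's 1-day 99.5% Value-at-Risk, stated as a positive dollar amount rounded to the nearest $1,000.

σ_p² = 0.32²·3.718² + 0.68²·1.43² + 2·0.65·0.32·0.68·3.718·1.43 = 3.8651 (%²).
σ_p = √3.8651 = 1.966%.
VaR = 2.576 × 1.966% = 5.064%; on $20,000,000 that is $1,012,800.

$1,013,000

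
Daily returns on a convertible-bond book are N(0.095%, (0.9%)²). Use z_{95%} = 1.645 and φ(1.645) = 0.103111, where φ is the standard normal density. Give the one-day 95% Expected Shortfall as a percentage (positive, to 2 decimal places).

Tail multiplier: φ(z)/(1−α) = 0.103111 / 0.05 = 2.062.
ES = −(0.095%) + 0.9% × 2.062 = 1.761%.

1.76%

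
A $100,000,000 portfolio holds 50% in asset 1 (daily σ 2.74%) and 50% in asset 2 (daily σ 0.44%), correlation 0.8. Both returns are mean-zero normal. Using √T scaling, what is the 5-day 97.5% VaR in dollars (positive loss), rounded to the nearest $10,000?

$6,800,000

σ_p = √(0.5²·2.74² + 0.5²·0.44² + 2·0.8·0.5·0.5·2.74·0.44) = 1.552%.
σ_{5d} = 1.552% × √5 = 3.470%.
z(97.5%) = 1.960.
VaR = 1.960 × 3.470% = 6.801%; on $100,000,000 that is $6,801,000.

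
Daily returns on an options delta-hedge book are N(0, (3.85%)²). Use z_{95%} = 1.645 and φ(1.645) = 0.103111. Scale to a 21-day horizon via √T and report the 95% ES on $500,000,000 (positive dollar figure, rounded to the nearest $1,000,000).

σ_{21d} = 3.85% × √21 = 17.643%.
ES multiplier = φ(z)/(1−α) = 0.103111/0.05 = 2.062.
ES = 17.643% × 2.062 = 36.380%; on $500,000,000: $181,900,000.

$182,000,000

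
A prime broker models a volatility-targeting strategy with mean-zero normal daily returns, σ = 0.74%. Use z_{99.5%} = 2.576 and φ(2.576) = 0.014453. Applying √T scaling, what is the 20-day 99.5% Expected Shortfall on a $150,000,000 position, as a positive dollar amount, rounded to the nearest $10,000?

$14,350,000

σ_{20d} = 0.74% × √20 = 3.309%.
ES multiplier = φ(z)/(1−α) = 0.014453/0.005 = 2.891.
ES = 3.309% × 2.891 = 9.566%; on $150,000,000: $14,349,000.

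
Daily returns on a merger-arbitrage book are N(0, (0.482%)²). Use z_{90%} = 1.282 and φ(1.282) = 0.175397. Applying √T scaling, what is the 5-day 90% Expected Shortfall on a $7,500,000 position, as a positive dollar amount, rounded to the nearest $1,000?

$142,000

σ_{5d} = 0.482% × √5 = 1.078%.
ES multiplier = φ(z)/(1−α) = 0.175397/0.1 = 1.754.
ES = 1.078% × 1.754 = 1.891%; on $7,500,000: $141,825.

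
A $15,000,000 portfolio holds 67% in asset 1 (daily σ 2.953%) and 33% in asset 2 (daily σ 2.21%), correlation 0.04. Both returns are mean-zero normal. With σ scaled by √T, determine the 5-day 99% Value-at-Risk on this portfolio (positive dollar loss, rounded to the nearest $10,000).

$1,670,000

σ_p = √(0.67²·2.953² + 0.33²·2.21² + 2·0.04·0.67·0.33·2.953·2.21) = 2.136%.
σ_{5d} = 2.136% × √5 = 4.776%.
z(99%) = 2.326.
VaR = 2.326 × 4.776% = 11.109%; on $15,000,000 that is $1,666,350.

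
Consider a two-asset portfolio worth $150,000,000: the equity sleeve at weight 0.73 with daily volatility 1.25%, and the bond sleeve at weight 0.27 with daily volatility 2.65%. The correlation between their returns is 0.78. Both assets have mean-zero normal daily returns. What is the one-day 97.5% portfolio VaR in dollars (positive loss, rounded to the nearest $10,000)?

$4,520,000

σ_p² = 0.73²·1.25² + 0.27²·2.65² + 2·0.78·0.73·0.27·1.25·2.65 = 2.3631 (%²).
σ_p = √2.3631 = 1.537%.
At 97.5%, z = 1.960.
VaR = 1.960 × 1.537% = 3.013%; on $150,000,000 that is $4,519,500.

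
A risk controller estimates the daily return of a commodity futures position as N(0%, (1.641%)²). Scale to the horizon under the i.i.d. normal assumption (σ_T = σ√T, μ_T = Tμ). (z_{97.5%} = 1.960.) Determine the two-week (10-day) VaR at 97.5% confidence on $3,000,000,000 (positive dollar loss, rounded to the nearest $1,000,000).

σ_{10d} = 1.641% × √10 = 5.189%.
VaR = 1.960 × 5.189% = 10.170%.
On $3,000,000,000: 0.10170 × $3,000,000,000 = $305,100,000.

$305,000,000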